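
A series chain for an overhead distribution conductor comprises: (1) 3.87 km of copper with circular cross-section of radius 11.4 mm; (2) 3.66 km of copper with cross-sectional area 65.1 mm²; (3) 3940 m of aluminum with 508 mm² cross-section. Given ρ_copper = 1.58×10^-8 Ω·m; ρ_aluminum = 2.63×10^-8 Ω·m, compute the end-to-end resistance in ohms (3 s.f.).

1.24 Ω

Seg 1: A = πr² = π(1.1400e-02 m)² = 4.083e-04 m²
R_1 = (1.58×10^-8)(3870)/(4.083e-04) = 0.1498 Ω
Seg 2: A = 65.1 mm² = 6.510e-05 m²
R_2 = (1.58×10^-8)(3660)/(6.510e-05) = 0.8883 Ω
Seg 3: A = 508 mm² = 5.080e-04 m²
R_3 = (2.63×10^-8)(3940)/(5.080e-04) = 0.204 Ω
R_total = R_1 + R_2 + R_3 = 1.24 Ω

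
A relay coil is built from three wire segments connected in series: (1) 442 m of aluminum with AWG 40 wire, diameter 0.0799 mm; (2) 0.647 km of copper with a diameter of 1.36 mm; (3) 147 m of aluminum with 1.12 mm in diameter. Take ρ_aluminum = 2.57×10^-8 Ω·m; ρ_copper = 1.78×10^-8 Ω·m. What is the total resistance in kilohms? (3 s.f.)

Seg 1: A = π(0.0799/2 mm)² = π(3.9950e-05 m)² = 5.014e-09 m²
R_1 = (2.57×10^-8)(442)/(5.014e-09) = 2266 Ω
Seg 2: A = π(d/2)² = π(6.8000e-04 m)² = 1.453e-06 m²
R_2 = (1.78×10^-8)(647)/(1.453e-06) = 7.928 Ω
Seg 3: A = π(d/2)² = π(5.6000e-04 m)² = 9.852e-07 m²
R_3 = (2.57×10^-8)(147)/(9.852e-07) = 3.835 Ω
R_total = R_1 + R_2 + R_3 = 2.28 kΩ

2.28 kΩ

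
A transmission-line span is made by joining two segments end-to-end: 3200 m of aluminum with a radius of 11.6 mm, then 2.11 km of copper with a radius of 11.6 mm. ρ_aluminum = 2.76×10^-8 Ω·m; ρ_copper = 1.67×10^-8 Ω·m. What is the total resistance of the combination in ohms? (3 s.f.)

Segment 1: A = πr² = π(1.1600e-02 m)² = 4.227e-04 m²
R₁ = ρL/A = (2.76×10^-8)(3200)/(4.227e-04) = 0.2089 Ω
R₂ = (1.67×10^-8)(2110)/(4.227e-04) = 0.08336 Ω
R = R₁ + R₂ = 0.292 Ω

0.292 Ω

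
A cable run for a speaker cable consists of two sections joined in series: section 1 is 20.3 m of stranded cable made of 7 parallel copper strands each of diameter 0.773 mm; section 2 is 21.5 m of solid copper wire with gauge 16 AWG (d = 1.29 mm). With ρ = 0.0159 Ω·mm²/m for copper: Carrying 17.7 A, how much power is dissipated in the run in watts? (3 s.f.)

ρ = 0.0159 Ω·mm²/m = 1.59×10^-8 Ω·m
Section 1: A_strand = π(3.8650e-04)² = 4.693e-07 m²; R₁ = ρL/(N·A_s) = (1.59×10^-8)(20.3)/(7×4.693e-07) = 0.09825 Ω
Section 2: A = π(1.29/2 mm)² = π(6.4500e-04 m)² = 1.307e-06 m²
R₂ = (1.59×10^-8)(21.5)/(1.307e-06) = 0.2616 Ω
R = R₁ + R₂ = 0.3598 Ω
P = I²R = (17.7)² × 0.3598 = 113 W

113 W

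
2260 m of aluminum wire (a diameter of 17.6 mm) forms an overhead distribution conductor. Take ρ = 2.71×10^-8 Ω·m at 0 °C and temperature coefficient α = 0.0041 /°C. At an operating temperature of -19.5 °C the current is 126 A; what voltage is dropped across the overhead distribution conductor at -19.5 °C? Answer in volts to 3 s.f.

A = π(d/2)² = π(8.8000e-03 m)² = 2.433e-04 m²
R₍0₎ = ρL/A = (2.71×10^-8)(2260)/(2.433e-04) = 0.2517 Ω
R₍-19.5₎ = R₍0₎(1 + αΔT) = 0.2517 × (1 + 0.0041×-19.5) = 0.2316 Ω
V = IR = 126 × 0.2316 = 29.2 V

29.2 V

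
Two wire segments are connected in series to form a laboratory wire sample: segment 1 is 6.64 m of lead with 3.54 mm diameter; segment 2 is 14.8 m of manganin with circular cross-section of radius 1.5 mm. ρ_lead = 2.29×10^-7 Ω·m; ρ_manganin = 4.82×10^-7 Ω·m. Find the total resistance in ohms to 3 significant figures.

1.16 Ω

Segment 1: A = π(d/2)² = π(1.7700e-03 m)² = 9.842e-06 m²
R₁ = ρL/A = (2.29×10^-7)(6.64)/(9.842e-06) = 0.1545 Ω
Segment 2: A = πr² = π(1.5000e-03 m)² = 7.069e-06 m²
R₂ = (4.82×10^-7)(14.8)/(7.069e-06) = 1.009 Ω
R = R₁ + R₂ = 1.16 Ω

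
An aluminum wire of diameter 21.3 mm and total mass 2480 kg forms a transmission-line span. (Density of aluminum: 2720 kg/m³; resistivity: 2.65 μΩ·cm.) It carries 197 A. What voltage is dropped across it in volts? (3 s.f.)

ρ = 2.65 μΩ·cm = 2.65×10^-8 Ω·m
A = π(d/2)² = π(1.0650e-02 m)² = 3.5633e-04 m²
L = m/(density·A) = 2480/(2720×3.5633e-04) = 2559 m
R = ρL/A = (2.65×10^-8)(2559)/(3.5633e-04) = 0.1903 Ω
V = IR = 197 × 0.1903 = 37.5 V

37.5 V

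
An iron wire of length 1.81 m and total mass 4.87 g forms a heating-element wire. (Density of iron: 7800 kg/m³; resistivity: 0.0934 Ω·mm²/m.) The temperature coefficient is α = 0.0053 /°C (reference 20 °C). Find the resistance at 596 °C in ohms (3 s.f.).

ρ = 0.0934 Ω·mm²/m = 9.34×10^-8 Ω·m
A = m/(density·L) = 0.00487/(7800×1.81) = 3.4495e-07 m²
R = ρL/A = (9.34×10^-8)(1.81)/(3.4495e-07) = 0.4901 Ω
R(596 °C) = 0.4901 × (1 + 0.0053×576) = 1.99 Ω

1.99 Ω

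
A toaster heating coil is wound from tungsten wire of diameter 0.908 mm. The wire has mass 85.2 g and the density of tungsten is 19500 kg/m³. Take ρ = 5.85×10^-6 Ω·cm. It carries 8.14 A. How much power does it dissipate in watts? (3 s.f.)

ρ = 5.85×10^-6 Ω·cm = 5.85×10^-8 Ω·m
A = π(d/2)² = π(4.5400e-04 m)² = 6.4753e-07 m²
L = m/(density·A) = 0.0852/(19500×6.4753e-07) = 6.748 m
R = ρL/A = (5.85×10^-8)(6.748)/(6.4753e-07) = 0.6096 Ω
P = I²R = (8.14)² × 0.6096 = 40.4 W

40.4 W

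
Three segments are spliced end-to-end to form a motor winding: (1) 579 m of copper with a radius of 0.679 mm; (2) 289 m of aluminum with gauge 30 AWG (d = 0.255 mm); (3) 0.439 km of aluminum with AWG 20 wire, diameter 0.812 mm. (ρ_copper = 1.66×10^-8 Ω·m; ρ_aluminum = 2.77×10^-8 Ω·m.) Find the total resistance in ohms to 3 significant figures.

187 Ω

Seg 1: A = πr² = π(6.7900e-04 m)² = 1.448e-06 m²
R_1 = (1.66×10^-8)(579)/(1.448e-06) = 6.636 Ω
Seg 2: A = π(0.255/2 mm)² = π(1.2750e-04 m)² = 5.107e-08 m²
R_2 = (2.77×10^-8)(289)/(5.107e-08) = 156.7 Ω
Seg 3: A = π(0.812/2 mm)² = π(4.0600e-04 m)² = 5.178e-07 m²
R_3 = (2.77×10^-8)(439)/(5.178e-07) = 23.48 Ω
R_total = R_1 + R_2 + R_3 = 187 Ω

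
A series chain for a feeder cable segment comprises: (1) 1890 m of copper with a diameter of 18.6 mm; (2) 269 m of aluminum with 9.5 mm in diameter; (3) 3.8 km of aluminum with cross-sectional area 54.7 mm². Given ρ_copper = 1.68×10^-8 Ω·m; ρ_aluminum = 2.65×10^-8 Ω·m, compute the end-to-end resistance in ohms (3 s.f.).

Seg 1: A = π(d/2)² = π(9.3000e-03 m)² = 2.717e-04 m²
R_1 = (1.68×10^-8)(1890)/(2.717e-04) = 0.1169 Ω
Seg 2: A = π(d/2)² = π(4.7500e-03 m)² = 7.088e-05 m²
R_2 = (2.65×10^-8)(269)/(7.088e-05) = 0.1006 Ω
Seg 3: A = 54.7 mm² = 5.470e-05 m²
R_3 = (2.65×10^-8)(3800)/(5.470e-05) = 1.841 Ω
R_total = R_1 + R_2 + R_3 = 2.06 Ω

2.06 Ω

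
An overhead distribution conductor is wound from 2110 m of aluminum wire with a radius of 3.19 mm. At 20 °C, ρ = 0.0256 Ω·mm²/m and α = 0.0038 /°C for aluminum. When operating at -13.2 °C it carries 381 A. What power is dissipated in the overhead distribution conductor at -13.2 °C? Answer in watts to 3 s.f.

ρ = 0.0256 Ω·mm²/m = 2.56×10^-8 Ω·m
A = πr² = π(3.1900e-03 m)² = 3.197e-05 m²
R₍20₎ = ρL/A = (2.56×10^-8)(2110)/(3.197e-05) = 1.69 Ω
R₍-13.2₎ = R₍20₎(1 + αΔT) = 1.69 × (1 + 0.0038×-33.2) = 1.476 Ω
P = I²R = (381)² × 1.476 = 2.14×10^5 W

2.14×10^5 W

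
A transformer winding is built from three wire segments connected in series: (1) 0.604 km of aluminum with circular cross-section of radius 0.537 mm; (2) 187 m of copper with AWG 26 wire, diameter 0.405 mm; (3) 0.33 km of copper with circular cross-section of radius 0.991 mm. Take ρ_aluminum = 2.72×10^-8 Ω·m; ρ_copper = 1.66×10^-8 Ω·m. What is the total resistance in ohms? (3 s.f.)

Seg 1: A = πr² = π(5.3700e-04 m)² = 9.059e-07 m²
R_1 = (2.72×10^-8)(604)/(9.059e-07) = 18.13 Ω
Seg 2: A = π(0.405/2 mm)² = π(2.0250e-04 m)² = 1.288e-07 m²
R_2 = (1.66×10^-8)(187)/(1.288e-07) = 24.1 Ω
Seg 3: A = πr² = π(9.9100e-04 m)² = 3.085e-06 m²
R_3 = (1.66×10^-8)(330)/(3.085e-06) = 1.776 Ω
R_total = R_1 + R_2 + R_3 = 44.0 Ω

44.0 Ω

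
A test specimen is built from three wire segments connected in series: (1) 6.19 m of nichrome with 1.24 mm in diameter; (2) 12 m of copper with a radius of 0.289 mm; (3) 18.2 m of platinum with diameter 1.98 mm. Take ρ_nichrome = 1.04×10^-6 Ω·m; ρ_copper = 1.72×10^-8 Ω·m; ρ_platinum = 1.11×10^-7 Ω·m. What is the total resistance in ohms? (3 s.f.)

Seg 1: A = π(d/2)² = π(6.2000e-04 m)² = 1.208e-06 m²
R_1 = (1.04×10^-6)(6.19)/(1.208e-06) = 5.331 Ω
Seg 2: A = πr² = π(2.8900e-04 m)² = 2.624e-07 m²
R_2 = (1.72×10^-8)(12)/(2.624e-07) = 0.7866 Ω
Seg 3: A = π(d/2)² = π(9.9000e-04 m)² = 3.079e-06 m²
R_3 = (1.11×10^-7)(18.2)/(3.079e-06) = 0.6561 Ω
R_total = R_1 + R_2 + R_3 = 6.77 Ω

6.77 Ω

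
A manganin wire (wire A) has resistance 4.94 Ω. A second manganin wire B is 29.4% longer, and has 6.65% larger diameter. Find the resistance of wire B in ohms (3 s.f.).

R ∝ L/d², so R_B/R_A = (1 + 29.4/100) × (1 + 6.65/100)⁻²
= 1.294 × 0.8792 = 1.138
R_B = 1.138 × 4.94 = 5.62 Ω

5.62 Ω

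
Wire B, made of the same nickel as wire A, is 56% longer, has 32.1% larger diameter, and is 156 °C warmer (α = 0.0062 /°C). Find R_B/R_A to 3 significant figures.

R ∝ ρL/d² with ρ ∝ (1+αΔT), so R_B/R_A = (1 + 56/100) × (1 + 32.1/100)⁻² × (1 + 0.0062×156)
= 1.56 × 0.573 × 1.967 = 1.76

1.76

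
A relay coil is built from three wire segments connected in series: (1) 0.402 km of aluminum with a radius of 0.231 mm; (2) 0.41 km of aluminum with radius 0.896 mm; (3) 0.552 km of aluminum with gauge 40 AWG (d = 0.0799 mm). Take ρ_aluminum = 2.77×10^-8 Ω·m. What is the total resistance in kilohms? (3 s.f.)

3.12 kΩ

Seg 1: A = πr² = π(2.3100e-04 m)² = 1.676e-07 m²
R_1 = (2.77×10^-8)(402)/(1.676e-07) = 66.43 Ω
Seg 2: A = πr² = π(8.9600e-04 m)² = 2.522e-06 m²
R_2 = (2.77×10^-8)(410)/(2.522e-06) = 4.503 Ω
Seg 3: A = π(0.0799/2 mm)² = π(3.9950e-05 m)² = 5.014e-09 m²
R_3 = (2.77×10^-8)(552)/(5.014e-09) = 3050 Ω
R_total = R_1 + R_2 + R_3 = 3.12 kΩ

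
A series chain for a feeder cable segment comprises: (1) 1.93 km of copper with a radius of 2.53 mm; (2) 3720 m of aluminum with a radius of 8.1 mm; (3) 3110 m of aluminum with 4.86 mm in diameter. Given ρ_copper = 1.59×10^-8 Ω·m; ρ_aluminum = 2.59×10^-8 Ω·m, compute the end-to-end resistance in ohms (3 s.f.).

Seg 1: A = πr² = π(2.5300e-03 m)² = 2.011e-05 m²
R_1 = (1.59×10^-8)(1930)/(2.011e-05) = 1.526 Ω
Seg 2: A = πr² = π(8.1000e-03 m)² = 2.061e-04 m²
R_2 = (2.59×10^-8)(3720)/(2.061e-04) = 0.4674 Ω
Seg 3: A = π(d/2)² = π(2.4300e-03 m)² = 1.855e-05 m²
R_3 = (2.59×10^-8)(3110)/(1.855e-05) = 4.342 Ω
R_total = R_1 + R_2 + R_3 = 6.34 Ω

6.34 Ω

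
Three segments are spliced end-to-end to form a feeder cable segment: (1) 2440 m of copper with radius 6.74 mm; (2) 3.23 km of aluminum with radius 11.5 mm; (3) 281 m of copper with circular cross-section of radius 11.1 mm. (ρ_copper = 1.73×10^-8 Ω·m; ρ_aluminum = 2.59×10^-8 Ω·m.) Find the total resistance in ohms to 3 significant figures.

Seg 1: A = πr² = π(6.7400e-03 m)² = 1.427e-04 m²
R_1 = (1.73×10^-8)(2440)/(1.427e-04) = 0.2958 Ω
Seg 2: A = πr² = π(1.1500e-02 m)² = 4.155e-04 m²
R_2 = (2.59×10^-8)(3230)/(4.155e-04) = 0.2014 Ω
Seg 3: A = πr² = π(1.1100e-02 m)² = 3.871e-04 m²
R_3 = (1.73×10^-8)(281)/(3.871e-04) = 0.01256 Ω
R_total = R_1 + R_2 + R_3 = 0.510 Ω

0.510 Ω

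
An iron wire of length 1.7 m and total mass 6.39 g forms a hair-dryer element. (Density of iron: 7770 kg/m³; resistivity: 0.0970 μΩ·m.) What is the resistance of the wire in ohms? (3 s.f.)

0.341 Ω

ρ = 0.0970 μΩ·m = 9.70×10^-8 Ω·m
A = m/(density·L) = 0.00639/(7770×1.7) = 4.8376e-07 m²
R = ρL/A = (9.70×10^-8)(1.7)/(4.8376e-07) = 0.341 Ω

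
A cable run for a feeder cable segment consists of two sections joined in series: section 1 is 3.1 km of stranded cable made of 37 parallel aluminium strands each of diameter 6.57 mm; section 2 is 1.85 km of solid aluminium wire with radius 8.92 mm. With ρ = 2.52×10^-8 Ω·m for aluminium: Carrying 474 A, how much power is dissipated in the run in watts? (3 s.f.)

55900 W

Section 1: A_strand = π(3.2850e-03)² = 3.390e-05 m²; R₁ = ρL/(N·A_s) = (2.52×10^-8)(3100)/(37×3.390e-05) = 0.06228 Ω
Section 2: A = πr² = π(8.9200e-03 m)² = 2.500e-04 m²
R₂ = (2.52×10^-8)(1850)/(2.500e-04) = 0.1865 Ω
R = R₁ + R₂ = 0.2488 Ω
P = I²R = (474)² × 0.2488 = 55900 W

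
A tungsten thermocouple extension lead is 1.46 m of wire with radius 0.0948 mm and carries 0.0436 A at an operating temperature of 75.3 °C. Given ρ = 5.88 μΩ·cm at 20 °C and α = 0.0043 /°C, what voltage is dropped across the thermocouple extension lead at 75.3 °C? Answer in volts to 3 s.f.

ρ = 5.88 μΩ·cm = 5.88×10^-8 Ω·m
A = πr² = π(9.4800e-05 m)² = 2.823e-08 m²
R₍20₎ = ρL/A = (5.88×10^-8)(1.46)/(2.823e-08) = 3.041 Ω
R₍75.3₎ = R₍20₎(1 + αΔT) = 3.041 × (1 + 0.0043×55.3) = 3.764 Ω
V = IR = 0.0436 × 3.764 = 0.164 V

0.164 V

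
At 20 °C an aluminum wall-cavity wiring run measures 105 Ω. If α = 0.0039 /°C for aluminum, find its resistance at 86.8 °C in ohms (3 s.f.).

ΔT = 86.8 − 20 = 66.8 °C
R = R₀(1 + αΔT) = 105 × (1 + 0.0039×66.8) = 105 × 1.26 = 132 Ω

132 Ω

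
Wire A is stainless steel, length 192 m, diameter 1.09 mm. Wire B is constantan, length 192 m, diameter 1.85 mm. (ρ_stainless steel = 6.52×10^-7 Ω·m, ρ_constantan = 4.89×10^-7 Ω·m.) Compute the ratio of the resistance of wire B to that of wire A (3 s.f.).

R ∝ ρL/d², so R_B/R_A = (ρ_B/ρ_A) × (d_A/d_B)²
= (4.89×10^-7/6.52×10^-7) × (1.09/1.85)² = 0.260

0.260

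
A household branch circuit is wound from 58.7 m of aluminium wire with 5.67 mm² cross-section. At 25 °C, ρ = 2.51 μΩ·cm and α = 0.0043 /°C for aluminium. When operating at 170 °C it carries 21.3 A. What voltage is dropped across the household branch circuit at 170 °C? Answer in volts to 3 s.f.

ρ = 2.51 μΩ·cm = 2.51×10^-8 Ω·m
A = 5.67 mm² = 5.670e-06 m²
R₍25₎ = ρL/A = (2.51×10^-8)(58.7)/(5.670e-06) = 0.2599 Ω
R₍170₎ = R₍25₎(1 + αΔT) = 0.2599 × (1 + 0.0043×145) = 0.4219 Ω
V = IR = 21.3 × 0.4219 = 8.99 V

8.99 V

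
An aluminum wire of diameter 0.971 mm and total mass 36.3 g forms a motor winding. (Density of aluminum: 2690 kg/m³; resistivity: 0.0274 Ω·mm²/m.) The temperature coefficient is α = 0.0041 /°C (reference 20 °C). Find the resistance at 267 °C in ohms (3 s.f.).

ρ = 0.0274 Ω·mm²/m = 2.74×10^-8 Ω·m
A = π(d/2)² = π(4.8550e-04 m)² = 7.4051e-07 m²
L = m/(density·A) = 0.0363/(2690×7.4051e-07) = 18.22 m
R = ρL/A = (2.74×10^-8)(18.22)/(7.4051e-07) = 0.6743 Ω
R(267 °C) = 0.6743 × (1 + 0.0041×247) = 1.36 Ω

1.36 Ω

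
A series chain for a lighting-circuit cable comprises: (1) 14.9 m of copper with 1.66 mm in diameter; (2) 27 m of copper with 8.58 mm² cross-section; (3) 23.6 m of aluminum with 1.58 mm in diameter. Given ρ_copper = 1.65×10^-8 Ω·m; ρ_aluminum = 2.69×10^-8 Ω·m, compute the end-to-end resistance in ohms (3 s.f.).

Seg 1: A = π(d/2)² = π(8.3000e-04 m)² = 2.164e-06 m²
R_1 = (1.65×10^-8)(14.9)/(2.164e-06) = 0.1136 Ω
Seg 2: A = 8.58 mm² = 8.580e-06 m²
R_2 = (1.65×10^-8)(27)/(8.580e-06) = 0.05192 Ω
Seg 3: A = π(d/2)² = π(7.9000e-04 m)² = 1.961e-06 m²
R_3 = (2.69×10^-8)(23.6)/(1.961e-06) = 0.3238 Ω
R_total = R_1 + R_2 + R_3 = 0.489 Ω

0.489 Ω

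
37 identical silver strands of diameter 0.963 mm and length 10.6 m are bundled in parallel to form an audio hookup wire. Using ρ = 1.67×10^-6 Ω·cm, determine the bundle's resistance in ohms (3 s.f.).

ρ = 1.67×10^-6 Ω·cm = 1.67×10^-8 Ω·m
A_strand = π(4.8150e-04 m)² = 7.284e-07 m²
R_strand = ρL/A = (1.67×10^-8)(10.6)/(7.284e-07) = 0.243 Ω
R_total = R_strand/N = 0.243/37 = 0.00657 Ω

0.00657 Ω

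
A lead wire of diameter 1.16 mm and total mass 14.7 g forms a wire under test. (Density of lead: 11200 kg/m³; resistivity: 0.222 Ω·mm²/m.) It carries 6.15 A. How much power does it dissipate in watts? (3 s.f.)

ρ = 0.222 Ω·mm²/m = 2.22×10^-7 Ω·m
A = π(d/2)² = π(5.8000e-04 m)² = 1.0568e-06 m²
L = m/(density·A) = 0.0147/(11200×1.0568e-06) = 1.242 m
R = ρL/A = (2.22×10^-7)(1.242)/(1.0568e-06) = 0.2609 Ω
P = I²R = (6.15)² × 0.2609 = 9.87 W

9.87 W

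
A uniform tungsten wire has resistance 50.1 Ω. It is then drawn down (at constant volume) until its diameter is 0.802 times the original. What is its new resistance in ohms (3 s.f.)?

Volume constant ⇒ L' = L/r² with r = 0.802. R' = ρL'/A' = ρ(L/r²)/(πr²d₀²/4) = R/r⁴.
R' = 2.417 × 50.1 = 121 Ω

121 Ω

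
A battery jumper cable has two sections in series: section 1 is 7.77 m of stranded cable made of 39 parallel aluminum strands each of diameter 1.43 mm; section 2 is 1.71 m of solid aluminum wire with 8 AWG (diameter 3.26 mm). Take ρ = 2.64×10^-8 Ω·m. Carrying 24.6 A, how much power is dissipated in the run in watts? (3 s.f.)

Section 1: A_strand = π(7.1500e-04)² = 1.606e-06 m²; R₁ = ρL/(N·A_s) = (2.64×10^-8)(7.77)/(39×1.606e-06) = 0.003275 Ω
Section 2: A = π(3.26/2 mm)² = π(1.6300e-03 m)² = 8.347e-06 m²
R₂ = (2.64×10^-8)(1.71)/(8.347e-06) = 0.005408 Ω
R = R₁ + R₂ = 0.008683 Ω
P = I²R = (24.6)² × 0.008683 = 5.25 W

5.25 W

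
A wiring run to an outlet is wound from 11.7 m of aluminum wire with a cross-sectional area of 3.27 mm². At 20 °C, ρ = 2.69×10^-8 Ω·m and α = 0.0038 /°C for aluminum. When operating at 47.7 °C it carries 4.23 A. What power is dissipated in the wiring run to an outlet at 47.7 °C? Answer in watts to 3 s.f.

A = 3.27 mm² = 3.270e-06 m²
R₍20₎ = ρL/A = (2.69×10^-8)(11.7)/(3.270e-06) = 0.09625 Ω
R₍47.7₎ = R₍20₎(1 + αΔT) = 0.09625 × (1 + 0.0038×27.7) = 0.1064 Ω
P = I²R = (4.23)² × 0.1064 = 1.90 W

1.90 W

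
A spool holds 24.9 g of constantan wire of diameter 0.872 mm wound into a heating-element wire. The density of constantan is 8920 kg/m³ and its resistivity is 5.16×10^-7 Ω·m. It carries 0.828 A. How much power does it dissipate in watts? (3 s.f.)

A = π(d/2)² = π(4.3600e-04 m)² = 5.9720e-07 m²
L = m/(density·A) = 0.0249/(8920×5.9720e-07) = 4.674 m
R = ρL/A = (5.16×10^-7)(4.674)/(5.9720e-07) = 4.039 Ω
P = I²R = (0.828)² × 4.039 = 2.77 W

2.77 W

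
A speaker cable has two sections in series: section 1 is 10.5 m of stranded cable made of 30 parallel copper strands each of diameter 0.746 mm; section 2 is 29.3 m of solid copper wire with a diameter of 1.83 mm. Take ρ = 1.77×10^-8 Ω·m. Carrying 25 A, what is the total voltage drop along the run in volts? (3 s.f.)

Section 1: A_strand = π(3.7300e-04)² = 4.371e-07 m²; R₁ = ρL/(N·A_s) = (1.77×10^-8)(10.5)/(30×4.371e-07) = 0.01417 Ω
Section 2: A = π(d/2)² = π(9.1500e-04 m)² = 2.630e-06 m²
R₂ = (1.77×10^-8)(29.3)/(2.630e-06) = 0.1972 Ω
R = R₁ + R₂ = 0.2113 Ω
V = IR = 25 × 0.2113 = 5.28 V

5.28 V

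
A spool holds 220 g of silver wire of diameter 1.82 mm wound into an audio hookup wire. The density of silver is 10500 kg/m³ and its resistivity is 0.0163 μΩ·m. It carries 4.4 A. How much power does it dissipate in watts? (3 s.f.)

ρ = 0.0163 μΩ·m = 1.63×10^-8 Ω·m
A = π(d/2)² = π(9.1000e-04 m)² = 2.6016e-06 m²
L = m/(density·A) = 0.22/(10500×2.6016e-06) = 8.054 m
R = ρL/A = (1.63×10^-8)(8.054)/(2.6016e-06) = 0.05046 Ω
P = I²R = (4.4)² × 0.05046 = 0.977 W

0.977 W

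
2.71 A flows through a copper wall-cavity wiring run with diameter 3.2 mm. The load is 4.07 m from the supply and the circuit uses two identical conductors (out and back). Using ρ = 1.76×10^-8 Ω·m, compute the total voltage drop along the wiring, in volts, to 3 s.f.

A = π(d/2)² = π(1.6000e-03 m)² = 8.042e-06 m²
Total conductor length (both ways) L = 2 × 4.07 = 8.14 m
R = ρL/A = (1.76×10^-8)(8.14)/(8.042e-06) = 0.01781 Ω
V = IR = 2.71 × 0.01781 = 0.0483 V

0.0483 V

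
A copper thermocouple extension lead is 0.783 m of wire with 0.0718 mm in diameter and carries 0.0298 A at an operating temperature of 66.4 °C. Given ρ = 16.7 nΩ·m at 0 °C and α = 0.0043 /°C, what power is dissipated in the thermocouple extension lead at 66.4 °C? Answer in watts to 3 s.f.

0.00369 W

ρ = 16.7 nΩ·m = 1.67×10^-8 Ω·m
A = π(d/2)² = π(3.5900e-05 m)² = 4.049e-09 m²
R₍0₎ = ρL/A = (1.67×10^-8)(0.783)/(4.049e-09) = 3.23 Ω
R₍66.4₎ = R₍0₎(1 + αΔT) = 3.23 × (1 + 0.0043×66.4) = 4.152 Ω
P = I²R = (0.0298)² × 4.152 = 0.00369 W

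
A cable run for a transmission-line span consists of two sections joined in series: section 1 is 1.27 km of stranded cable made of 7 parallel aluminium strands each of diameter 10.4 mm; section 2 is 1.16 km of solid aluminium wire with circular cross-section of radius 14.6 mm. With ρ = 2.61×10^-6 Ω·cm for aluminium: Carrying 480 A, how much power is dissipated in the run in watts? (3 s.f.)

ρ = 2.61×10^-6 Ω·cm = 2.61×10^-8 Ω·m
Section 1: A_strand = π(5.2000e-03)² = 8.495e-05 m²; R₁ = ρL/(N·A_s) = (2.61×10^-8)(1270)/(7×8.495e-05) = 0.05574 Ω
Section 2: A = πr² = π(1.4600e-02 m)² = 6.697e-04 m²
R₂ = (2.61×10^-8)(1160)/(6.697e-04) = 0.04521 Ω
R = R₁ + R₂ = 0.101 Ω
P = I²R = (480)² × 0.101 = 23300 W

23300 W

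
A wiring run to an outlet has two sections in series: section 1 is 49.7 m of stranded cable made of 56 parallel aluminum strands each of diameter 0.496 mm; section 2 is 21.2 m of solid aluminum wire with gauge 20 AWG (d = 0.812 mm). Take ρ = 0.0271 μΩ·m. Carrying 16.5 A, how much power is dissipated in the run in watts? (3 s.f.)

336 W

ρ = 0.0271 μΩ·m = 2.71×10^-8 Ω·m
Section 1: A_strand = π(2.4800e-04)² = 1.932e-07 m²; R₁ = ρL/(N·A_s) = (2.71×10^-8)(49.7)/(56×1.932e-07) = 0.1245 Ω
Section 2: A = π(0.812/2 mm)² = π(4.0600e-04 m)² = 5.178e-07 m²
R₂ = (2.71×10^-8)(21.2)/(5.178e-07) = 1.109 Ω
R = R₁ + R₂ = 1.234 Ω
P = I²R = (16.5)² × 1.234 = 336 W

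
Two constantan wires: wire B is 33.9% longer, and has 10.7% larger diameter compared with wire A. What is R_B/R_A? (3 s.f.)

R ∝ L/d², so R_B/R_A = (1 + 33.9/100) × (1 + 10.7/100)⁻²
= 1.339 × 0.816 = 1.09

1.09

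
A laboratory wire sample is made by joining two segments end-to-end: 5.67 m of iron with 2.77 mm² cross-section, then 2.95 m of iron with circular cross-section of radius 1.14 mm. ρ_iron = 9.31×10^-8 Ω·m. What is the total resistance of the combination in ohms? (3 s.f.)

0.258 Ω

Segment 1: A = 2.77 mm² = 2.770e-06 m²
R₁ = ρL/A = (9.31×10^-8)(5.67)/(2.770e-06) = 0.1906 Ω
Segment 2: A = πr² = π(1.1400e-03 m)² = 4.083e-06 m²
R₂ = (9.31×10^-8)(2.95)/(4.083e-06) = 0.06727 Ω
R = R₁ + R₂ = 0.258 Ω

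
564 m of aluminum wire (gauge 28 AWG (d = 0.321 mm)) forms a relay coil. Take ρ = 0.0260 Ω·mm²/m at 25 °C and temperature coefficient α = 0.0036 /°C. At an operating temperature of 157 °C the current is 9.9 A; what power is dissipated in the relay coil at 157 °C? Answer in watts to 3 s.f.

ρ = 0.0260 Ω·mm²/m = 2.60×10^-8 Ω·m
A = π(0.321/2 mm)² = π(1.6050e-04 m)² = 8.093e-08 m²
R₍25₎ = ρL/A = (2.60×10^-8)(564)/(8.093e-08) = 181.2 Ω
R₍157₎ = R₍25₎(1 + αΔT) = 181.2 × (1 + 0.0036×132) = 267.3 Ω
P = I²R = (9.9)² × 267.3 = 26200 W

26200 W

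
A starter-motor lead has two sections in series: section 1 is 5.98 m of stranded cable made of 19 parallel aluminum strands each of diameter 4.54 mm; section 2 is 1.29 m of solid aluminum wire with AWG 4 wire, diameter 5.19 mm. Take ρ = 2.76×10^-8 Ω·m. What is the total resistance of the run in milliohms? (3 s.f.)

Section 1: A_strand = π(2.2700e-03)² = 1.619e-05 m²; R₁ = ρL/(N·A_s) = (2.76×10^-8)(5.98)/(19×1.619e-05) = 5.366×10^-4 Ω
Section 2: A = π(5.19/2 mm)² = π(2.5950e-03 m)² = 2.116e-05 m²
R₂ = (2.76×10^-8)(1.29)/(2.116e-05) = 0.001683 Ω
R = R₁ + R₂ = 2.22 mΩ

2.22 mΩ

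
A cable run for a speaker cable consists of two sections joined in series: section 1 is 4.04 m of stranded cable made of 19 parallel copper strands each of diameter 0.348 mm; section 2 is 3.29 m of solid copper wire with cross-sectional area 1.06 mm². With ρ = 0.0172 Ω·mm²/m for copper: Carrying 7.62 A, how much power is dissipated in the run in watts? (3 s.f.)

5.33 W

ρ = 0.0172 Ω·mm²/m = 1.72×10^-8 Ω·m
Section 1: A_strand = π(1.7400e-04)² = 9.511e-08 m²; R₁ = ρL/(N·A_s) = (1.72×10^-8)(4.04)/(19×9.511e-08) = 0.03845 Ω
Section 2: A = 1.06 mm² = 1.060e-06 m²
R₂ = (1.72×10^-8)(3.29)/(1.060e-06) = 0.05338 Ω
R = R₁ + R₂ = 0.09184 Ω
P = I²R = (7.62)² × 0.09184 = 5.33 W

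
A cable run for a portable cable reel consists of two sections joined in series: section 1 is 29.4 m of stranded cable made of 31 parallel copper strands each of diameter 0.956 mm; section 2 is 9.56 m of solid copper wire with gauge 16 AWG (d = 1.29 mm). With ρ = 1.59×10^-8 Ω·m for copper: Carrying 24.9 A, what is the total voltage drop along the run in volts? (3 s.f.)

Section 1: A_strand = π(4.7800e-04)² = 7.178e-07 m²; R₁ = ρL/(N·A_s) = (1.59×10^-8)(29.4)/(31×7.178e-07) = 0.02101 Ω
Section 2: A = π(1.29/2 mm)² = π(6.4500e-04 m)² = 1.307e-06 m²
R₂ = (1.59×10^-8)(9.56)/(1.307e-06) = 0.1163 Ω
R = R₁ + R₂ = 0.1373 Ω
V = IR = 24.9 × 0.1373 = 3.42 V

3.42 V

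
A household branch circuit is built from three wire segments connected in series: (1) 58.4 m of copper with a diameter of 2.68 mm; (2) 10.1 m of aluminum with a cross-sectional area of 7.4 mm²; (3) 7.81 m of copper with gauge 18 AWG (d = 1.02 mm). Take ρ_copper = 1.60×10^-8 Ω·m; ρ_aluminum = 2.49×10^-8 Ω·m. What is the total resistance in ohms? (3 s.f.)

0.353 Ω

Seg 1: A = π(d/2)² = π(1.3400e-03 m)² = 5.641e-06 m²
R_1 = (1.60×10^-8)(58.4)/(5.641e-06) = 0.1656 Ω
Seg 2: A = 7.4 mm² = 7.400e-06 m²
R_2 = (2.49×10^-8)(10.1)/(7.400e-06) = 0.03399 Ω
Seg 3: A = π(1.02/2 mm)² = π(5.1000e-04 m)² = 8.171e-07 m²
R_3 = (1.60×10^-8)(7.81)/(8.171e-07) = 0.1529 Ω
R_total = R_1 + R_2 + R_3 = 0.353 Ω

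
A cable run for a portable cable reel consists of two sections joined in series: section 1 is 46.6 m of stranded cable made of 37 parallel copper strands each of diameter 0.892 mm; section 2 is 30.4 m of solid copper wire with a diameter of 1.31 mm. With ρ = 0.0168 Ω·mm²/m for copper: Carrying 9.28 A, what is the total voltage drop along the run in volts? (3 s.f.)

3.83 V

ρ = 0.0168 Ω·mm²/m = 1.68×10^-8 Ω·m
Section 1: A_strand = π(4.4600e-04)² = 6.249e-07 m²; R₁ = ρL/(N·A_s) = (1.68×10^-8)(46.6)/(37×6.249e-07) = 0.03386 Ω
Section 2: A = π(d/2)² = π(6.5500e-04 m)² = 1.348e-06 m²
R₂ = (1.68×10^-8)(30.4)/(1.348e-06) = 0.3789 Ω
R = R₁ + R₂ = 0.4128 Ω
V = IR = 9.28 × 0.4128 = 3.83 V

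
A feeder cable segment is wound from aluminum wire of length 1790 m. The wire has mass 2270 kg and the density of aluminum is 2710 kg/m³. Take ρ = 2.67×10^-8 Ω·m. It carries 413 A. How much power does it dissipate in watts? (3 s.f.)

17400 W

A = m/(density·L) = 2270/(2710×1790) = 4.6795e-04 m²
R = ρL/A = (2.67×10^-8)(1790)/(4.6795e-04) = 0.1021 Ω
P = I²R = (413)² × 0.1021 = 17400 W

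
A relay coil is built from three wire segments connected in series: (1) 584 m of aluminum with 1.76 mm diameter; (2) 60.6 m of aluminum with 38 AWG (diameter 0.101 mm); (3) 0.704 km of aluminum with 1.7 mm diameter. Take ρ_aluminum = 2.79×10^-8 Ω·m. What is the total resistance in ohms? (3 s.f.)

Seg 1: A = π(d/2)² = π(8.8000e-04 m)² = 2.433e-06 m²
R_1 = (2.79×10^-8)(584)/(2.433e-06) = 6.697 Ω
Seg 2: A = π(0.101/2 mm)² = π(5.0500e-05 m)² = 8.012e-09 m²
R_2 = (2.79×10^-8)(60.6)/(8.012e-09) = 211 Ω
Seg 3: A = π(d/2)² = π(8.5000e-04 m)² = 2.270e-06 m²
R_3 = (2.79×10^-8)(704)/(2.270e-06) = 8.653 Ω
R_total = R_1 + R_2 + R_3 = 226 Ω

226 Ω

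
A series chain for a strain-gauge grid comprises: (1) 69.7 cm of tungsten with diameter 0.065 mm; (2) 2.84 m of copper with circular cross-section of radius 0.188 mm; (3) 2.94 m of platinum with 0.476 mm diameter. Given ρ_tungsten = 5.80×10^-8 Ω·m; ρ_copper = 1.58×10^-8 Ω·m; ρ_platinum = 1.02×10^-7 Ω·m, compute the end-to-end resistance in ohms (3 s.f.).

14.3 Ω

Seg 1: A = π(d/2)² = π(3.2500e-05 m)² = 3.318e-09 m²
R_1 = (5.80×10^-8)(0.697)/(3.318e-09) = 12.18 Ω
Seg 2: A = πr² = π(1.8800e-04 m)² = 1.110e-07 m²
R_2 = (1.58×10^-8)(2.84)/(1.110e-07) = 0.4041 Ω
Seg 3: A = π(d/2)² = π(2.3800e-04 m)² = 1.780e-07 m²
R_3 = (1.02×10^-7)(2.94)/(1.780e-07) = 1.685 Ω
R_total = R_1 + R_2 + R_3 = 14.3 Ω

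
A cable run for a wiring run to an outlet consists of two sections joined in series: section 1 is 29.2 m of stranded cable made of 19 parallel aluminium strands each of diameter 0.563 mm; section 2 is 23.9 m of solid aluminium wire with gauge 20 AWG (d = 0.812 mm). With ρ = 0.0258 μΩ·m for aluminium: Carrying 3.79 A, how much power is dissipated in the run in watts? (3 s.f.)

ρ = 0.0258 μΩ·m = 2.58×10^-8 Ω·m
Section 1: A_strand = π(2.8150e-04)² = 2.489e-07 m²; R₁ = ρL/(N·A_s) = (2.58×10^-8)(29.2)/(19×2.489e-07) = 0.1593 Ω
Section 2: A = π(0.812/2 mm)² = π(4.0600e-04 m)² = 5.178e-07 m²
R₂ = (2.58×10^-8)(23.9)/(5.178e-07) = 1.191 Ω
R = R₁ + R₂ = 1.35 Ω
P = I²R = (3.79)² × 1.35 = 19.4 W

19.4 W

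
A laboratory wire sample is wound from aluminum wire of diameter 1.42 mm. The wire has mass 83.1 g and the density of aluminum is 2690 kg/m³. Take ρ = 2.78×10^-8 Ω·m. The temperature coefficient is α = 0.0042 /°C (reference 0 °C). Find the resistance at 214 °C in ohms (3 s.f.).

A = π(d/2)² = π(7.1000e-04 m)² = 1.5837e-06 m²
L = m/(density·A) = 0.0831/(2690×1.5837e-06) = 19.51 m
R = ρL/A = (2.78×10^-8)(19.51)/(1.5837e-06) = 0.3424 Ω
R(214 °C) = 0.3424 × (1 + 0.0042×214) = 0.650 Ω

0.650 Ω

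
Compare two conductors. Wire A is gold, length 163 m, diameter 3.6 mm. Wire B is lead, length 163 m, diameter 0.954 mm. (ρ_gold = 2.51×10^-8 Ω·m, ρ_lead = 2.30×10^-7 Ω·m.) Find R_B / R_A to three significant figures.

R ∝ ρL/d², so R_B/R_A = (ρ_B/ρ_A) × (d_A/d_B)²
= (2.30×10^-7/2.51×10^-8) × (3.6/0.954)² = 130

130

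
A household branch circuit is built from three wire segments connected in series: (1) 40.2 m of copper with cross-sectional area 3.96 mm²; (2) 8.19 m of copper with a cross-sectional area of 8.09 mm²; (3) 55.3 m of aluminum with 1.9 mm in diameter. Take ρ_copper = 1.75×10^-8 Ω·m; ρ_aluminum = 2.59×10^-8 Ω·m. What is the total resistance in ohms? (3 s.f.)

0.701 Ω

Seg 1: A = 3.96 mm² = 3.960e-06 m²
R_1 = (1.75×10^-8)(40.2)/(3.960e-06) = 0.1777 Ω
Seg 2: A = 8.09 mm² = 8.090e-06 m²
R_2 = (1.75×10^-8)(8.19)/(8.090e-06) = 0.01772 Ω
Seg 3: A = π(d/2)² = π(9.5000e-04 m)² = 2.835e-06 m²
R_3 = (2.59×10^-8)(55.3)/(2.835e-06) = 0.5052 Ω
R_total = R_1 + R_2 + R_3 = 0.701 Ω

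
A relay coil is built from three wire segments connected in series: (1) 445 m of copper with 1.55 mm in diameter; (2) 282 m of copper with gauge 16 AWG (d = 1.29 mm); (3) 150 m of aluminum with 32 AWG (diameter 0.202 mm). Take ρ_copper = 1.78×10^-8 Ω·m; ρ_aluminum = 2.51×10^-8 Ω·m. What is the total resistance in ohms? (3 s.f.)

126 Ω

Seg 1: A = π(d/2)² = π(7.7500e-04 m)² = 1.887e-06 m²
R_1 = (1.78×10^-8)(445)/(1.887e-06) = 4.198 Ω
Seg 2: A = π(1.29/2 mm)² = π(6.4500e-04 m)² = 1.307e-06 m²
R_2 = (1.78×10^-8)(282)/(1.307e-06) = 3.841 Ω
Seg 3: A = π(0.202/2 mm)² = π(1.0100e-04 m)² = 3.205e-08 m²
R_3 = (2.51×10^-8)(150)/(3.205e-08) = 117.5 Ω
R_total = R_1 + R_2 + R_3 = 126 Ω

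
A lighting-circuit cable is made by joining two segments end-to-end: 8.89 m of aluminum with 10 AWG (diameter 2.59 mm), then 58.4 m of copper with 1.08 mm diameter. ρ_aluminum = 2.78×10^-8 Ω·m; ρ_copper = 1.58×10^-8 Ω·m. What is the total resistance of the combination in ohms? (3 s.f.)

1.05 Ω

Segment 1: A = π(2.59/2 mm)² = π(1.2950e-03 m)² = 5.269e-06 m²
R₁ = ρL/A = (2.78×10^-8)(8.89)/(5.269e-06) = 0.04691 Ω
Segment 2: A = π(d/2)² = π(5.4000e-04 m)² = 9.161e-07 m²
R₂ = (1.58×10^-8)(58.4)/(9.161e-07) = 1.007 Ω
R = R₁ + R₂ = 1.05 Ω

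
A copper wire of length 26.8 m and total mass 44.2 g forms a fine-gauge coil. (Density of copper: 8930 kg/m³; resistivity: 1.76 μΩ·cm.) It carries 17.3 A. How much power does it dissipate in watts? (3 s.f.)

764 W

ρ = 1.76 μΩ·cm = 1.76×10^-8 Ω·m
A = m/(density·L) = 0.0442/(8930×26.8) = 1.8469e-07 m²
R = ρL/A = (1.76×10^-8)(26.8)/(1.8469e-07) = 2.554 Ω
P = I²R = (17.3)² × 2.554 = 764 W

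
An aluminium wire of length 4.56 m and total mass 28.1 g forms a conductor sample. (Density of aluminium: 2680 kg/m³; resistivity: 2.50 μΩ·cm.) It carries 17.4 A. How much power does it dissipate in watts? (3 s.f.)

ρ = 2.50 μΩ·cm = 2.50×10^-8 Ω·m
A = m/(density·L) = 0.0281/(2680×4.56) = 2.2994e-06 m²
R = ρL/A = (2.50×10^-8)(4.56)/(2.2994e-06) = 0.04958 Ω
P = I²R = (17.4)² × 0.04958 = 15.0 W

15.0 W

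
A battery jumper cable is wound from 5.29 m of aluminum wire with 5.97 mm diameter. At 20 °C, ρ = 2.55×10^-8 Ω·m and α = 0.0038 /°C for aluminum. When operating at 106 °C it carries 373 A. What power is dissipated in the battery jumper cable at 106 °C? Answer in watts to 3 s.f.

890 W

A = π(d/2)² = π(2.9850e-03 m)² = 2.799e-05 m²
R₍20₎ = ρL/A = (2.55×10^-8)(5.29)/(2.799e-05) = 0.004819 Ω
R₍106₎ = R₍20₎(1 + αΔT) = 0.004819 × (1 + 0.0038×86) = 0.006394 Ω
P = I²R = (373)² × 0.006394 = 890 W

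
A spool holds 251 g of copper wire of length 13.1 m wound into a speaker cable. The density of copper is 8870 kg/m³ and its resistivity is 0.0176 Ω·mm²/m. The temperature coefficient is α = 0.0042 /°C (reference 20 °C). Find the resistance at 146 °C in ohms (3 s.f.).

0.163 Ω

ρ = 0.0176 Ω·mm²/m = 1.76×10^-8 Ω·m
A = m/(density·L) = 0.251/(8870×13.1) = 2.1601e-06 m²
R = ρL/A = (1.76×10^-8)(13.1)/(2.1601e-06) = 0.1067 Ω
R(146 °C) = 0.1067 × (1 + 0.0042×126) = 0.163 Ω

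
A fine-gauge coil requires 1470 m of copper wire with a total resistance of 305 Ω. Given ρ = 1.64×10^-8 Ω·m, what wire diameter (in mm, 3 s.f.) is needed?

A = ρL/R = (1.64×10^-8)(1470)/(305) = 7.904e-08 m²
d = 2√(A/π) = 3.172e-04 m = 0.317 mm

0.317 mm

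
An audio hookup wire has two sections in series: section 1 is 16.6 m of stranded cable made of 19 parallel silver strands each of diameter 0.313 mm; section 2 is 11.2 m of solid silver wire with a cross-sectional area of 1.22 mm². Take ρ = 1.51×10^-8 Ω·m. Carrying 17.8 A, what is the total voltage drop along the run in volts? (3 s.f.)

5.52 V

Section 1: A_strand = π(1.5650e-04)² = 7.694e-08 m²; R₁ = ρL/(N·A_s) = (1.51×10^-8)(16.6)/(19×7.694e-08) = 0.1715 Ω
Section 2: A = 1.22 mm² = 1.220e-06 m²
R₂ = (1.51×10^-8)(11.2)/(1.220e-06) = 0.1386 Ω
R = R₁ + R₂ = 0.3101 Ω
V = IR = 17.8 × 0.3101 = 5.52 V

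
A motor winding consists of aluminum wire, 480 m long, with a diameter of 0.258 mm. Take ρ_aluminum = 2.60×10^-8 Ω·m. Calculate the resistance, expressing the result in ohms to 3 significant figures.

239 Ω

A = π(d/2)² = π(1.2900e-04 m)² = 5.228e-08 m²
R = ρL/A = (2.60×10^-8)(480 m)/(5.228e-08 m²) = 239 Ω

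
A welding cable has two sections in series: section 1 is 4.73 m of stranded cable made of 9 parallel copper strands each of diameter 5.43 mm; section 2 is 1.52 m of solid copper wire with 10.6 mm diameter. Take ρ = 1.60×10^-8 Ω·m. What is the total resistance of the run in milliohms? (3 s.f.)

0.639 mΩ

Section 1: A_strand = π(2.7150e-03)² = 2.316e-05 m²; R₁ = ρL/(N·A_s) = (1.60×10^-8)(4.73)/(9×2.316e-05) = 3.631×10^-4 Ω
Section 2: A = π(d/2)² = π(5.3000e-03 m)² = 8.825e-05 m²
R₂ = (1.60×10^-8)(1.52)/(8.825e-05) = 2.756×10^-4 Ω
R = R₁ + R₂ = 0.639 mΩ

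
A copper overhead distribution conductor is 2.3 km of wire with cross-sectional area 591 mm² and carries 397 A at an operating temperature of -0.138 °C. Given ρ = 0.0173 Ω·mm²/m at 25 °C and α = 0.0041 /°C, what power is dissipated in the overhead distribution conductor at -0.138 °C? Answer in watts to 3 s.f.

9520 W

ρ = 0.0173 Ω·mm²/m = 1.73×10^-8 Ω·m
A = 591 mm² = 5.910e-04 m²
R₍25₎ = ρL/A = (1.73×10^-8)(2300)/(5.910e-04) = 0.06733 Ω
R₍-0.138₎ = R₍25₎(1 + αΔT) = 0.06733 × (1 + 0.0041×-25.1) = 0.06039 Ω
P = I²R = (397)² × 0.06039 = 9520 W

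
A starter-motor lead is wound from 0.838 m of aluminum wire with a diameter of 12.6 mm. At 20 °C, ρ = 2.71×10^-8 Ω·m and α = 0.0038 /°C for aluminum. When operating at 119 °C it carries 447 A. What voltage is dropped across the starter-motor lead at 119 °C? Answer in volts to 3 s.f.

A = π(d/2)² = π(6.3000e-03 m)² = 1.247e-04 m²
R₍20₎ = ρL/A = (2.71×10^-8)(0.838)/(1.247e-04) = 1.821×10^-4 Ω
R₍119₎ = R₍20₎(1 + αΔT) = 1.821×10^-4 × (1 + 0.0038×99) = 2.506×10^-4 Ω
V = IR = 447 × 2.506×10^-4 = 0.112 V

0.112 V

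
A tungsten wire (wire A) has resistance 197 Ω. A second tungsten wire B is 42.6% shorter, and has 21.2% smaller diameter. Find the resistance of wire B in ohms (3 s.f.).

182 Ω

R ∝ L/d², so R_B/R_A = (1 − 42.6/100) × (1 − 21.2/100)⁻²
= 0.574 × 1.611 = 0.9244
R_B = 0.9244 × 197 = 182 Ω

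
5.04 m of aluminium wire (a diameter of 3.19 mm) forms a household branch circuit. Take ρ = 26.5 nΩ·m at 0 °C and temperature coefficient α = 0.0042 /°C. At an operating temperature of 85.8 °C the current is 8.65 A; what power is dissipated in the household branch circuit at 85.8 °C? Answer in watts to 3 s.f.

ρ = 26.5 nΩ·m = 2.65×10^-8 Ω·m
A = π(d/2)² = π(1.5950e-03 m)² = 7.992e-06 m²
R₍0₎ = ρL/A = (2.65×10^-8)(5.04)/(7.992e-06) = 0.01671 Ω
R₍85.8₎ = R₍0₎(1 + αΔT) = 0.01671 × (1 + 0.0042×85.8) = 0.02273 Ω
P = I²R = (8.65)² × 0.02273 = 1.70 W

1.70 W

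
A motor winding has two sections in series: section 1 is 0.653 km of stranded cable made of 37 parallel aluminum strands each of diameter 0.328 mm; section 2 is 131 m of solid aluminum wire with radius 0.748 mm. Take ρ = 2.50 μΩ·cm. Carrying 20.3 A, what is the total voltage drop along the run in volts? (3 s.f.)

144 V

ρ = 2.50 μΩ·cm = 2.50×10^-8 Ω·m
Section 1: A_strand = π(1.6400e-04)² = 8.450e-08 m²; R₁ = ρL/(N·A_s) = (2.50×10^-8)(653)/(37×8.450e-08) = 5.222 Ω
Section 2: A = πr² = π(7.4800e-04 m)² = 1.758e-06 m²
R₂ = (2.50×10^-8)(131)/(1.758e-06) = 1.863 Ω
R = R₁ + R₂ = 7.085 Ω
V = IR = 20.3 × 7.085 = 144 V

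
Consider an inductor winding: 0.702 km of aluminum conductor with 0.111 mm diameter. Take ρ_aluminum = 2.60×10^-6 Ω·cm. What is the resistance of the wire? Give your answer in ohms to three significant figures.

1890 Ω

ρ = 2.60×10^-6 Ω·cm = 2.60×10^-8 Ω·m
A = π(d/2)² = π(5.5500e-05 m)² = 9.677e-09 m²
R = ρL/A = (2.60×10^-8)(702 m)/(9.677e-09 m²) = 1890 Ω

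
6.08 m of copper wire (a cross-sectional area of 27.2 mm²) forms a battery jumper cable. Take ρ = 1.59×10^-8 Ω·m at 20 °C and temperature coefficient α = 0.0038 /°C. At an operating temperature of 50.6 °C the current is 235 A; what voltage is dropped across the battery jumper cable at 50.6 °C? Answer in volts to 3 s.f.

A = 27.2 mm² = 2.720e-05 m²
R₍20₎ = ρL/A = (1.59×10^-8)(6.08)/(2.720e-05) = 0.003554 Ω
R₍50.6₎ = R₍20₎(1 + αΔT) = 0.003554 × (1 + 0.0038×30.6) = 0.003967 Ω
V = IR = 235 × 0.003967 = 0.932 V

0.932 V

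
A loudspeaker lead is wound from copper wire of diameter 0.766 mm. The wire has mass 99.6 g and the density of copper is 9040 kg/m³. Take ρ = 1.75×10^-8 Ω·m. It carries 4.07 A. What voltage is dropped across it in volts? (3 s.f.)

3.70 V

A = π(d/2)² = π(3.8300e-04 m)² = 4.6084e-07 m²
L = m/(density·A) = 0.0996/(9040×4.6084e-07) = 23.91 m
R = ρL/A = (1.75×10^-8)(23.91)/(4.6084e-07) = 0.9079 Ω
V = IR = 4.07 × 0.9079 = 3.70 V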